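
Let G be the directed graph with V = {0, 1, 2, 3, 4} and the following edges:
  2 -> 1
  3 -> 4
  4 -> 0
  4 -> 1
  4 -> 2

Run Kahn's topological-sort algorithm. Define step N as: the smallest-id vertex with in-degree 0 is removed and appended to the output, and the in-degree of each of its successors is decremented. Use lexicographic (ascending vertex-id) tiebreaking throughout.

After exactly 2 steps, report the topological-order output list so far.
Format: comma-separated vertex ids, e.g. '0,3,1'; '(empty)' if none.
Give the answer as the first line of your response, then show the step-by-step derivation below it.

3,4

step 1: output 3; order=[3]; indeg=(1,2,1,0,0)
step 2: output 4; order=[3,4]; indeg=(0,1,0,0,0)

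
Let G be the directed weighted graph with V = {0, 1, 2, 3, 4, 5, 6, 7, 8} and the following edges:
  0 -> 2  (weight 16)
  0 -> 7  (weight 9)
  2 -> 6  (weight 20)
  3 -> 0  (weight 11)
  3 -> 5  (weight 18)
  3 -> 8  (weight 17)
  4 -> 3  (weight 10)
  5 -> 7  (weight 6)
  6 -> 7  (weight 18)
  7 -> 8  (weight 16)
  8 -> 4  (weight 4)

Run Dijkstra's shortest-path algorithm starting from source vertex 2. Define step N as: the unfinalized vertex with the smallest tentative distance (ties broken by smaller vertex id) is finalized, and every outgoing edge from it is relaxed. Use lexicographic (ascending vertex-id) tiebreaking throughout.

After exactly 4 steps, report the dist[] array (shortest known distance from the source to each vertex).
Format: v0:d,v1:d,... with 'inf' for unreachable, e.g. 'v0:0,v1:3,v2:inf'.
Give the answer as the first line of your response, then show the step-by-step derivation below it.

v0:inf,v1:inf,v2:0,v3:inf,v4:58,v5:inf,v6:20,v7:38,v8:54

step 1: dist = v0:inf,v1:inf,v2:0,v3:inf,v4:inf,v5:inf,v6:20,v7:inf,v8:inf
step 2: dist = v0:inf,v1:inf,v2:0,v3:inf,v4:inf,v5:inf,v6:20,v7:38,v8:inf
step 3: dist = v0:inf,v1:inf,v2:0,v3:inf,v4:inf,v5:inf,v6:20,v7:38,v8:54
step 4: dist = v0:inf,v1:inf,v2:0,v3:inf,v4:58,v5:inf,v6:20,v7:38,v8:54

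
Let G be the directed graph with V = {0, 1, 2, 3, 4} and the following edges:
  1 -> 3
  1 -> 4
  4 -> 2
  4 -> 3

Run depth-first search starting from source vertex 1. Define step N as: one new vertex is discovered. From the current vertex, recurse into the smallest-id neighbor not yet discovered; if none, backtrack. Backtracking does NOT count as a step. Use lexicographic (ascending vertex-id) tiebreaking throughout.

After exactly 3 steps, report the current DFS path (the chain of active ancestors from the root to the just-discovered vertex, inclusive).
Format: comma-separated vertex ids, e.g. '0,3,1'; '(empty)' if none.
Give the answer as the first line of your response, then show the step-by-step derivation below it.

1,4

step 1: discover 1; path=1; order=1
step 2: discover 3; path=1>3; order=1,3
step 3: discover 4; path=1>4; order=1,3,4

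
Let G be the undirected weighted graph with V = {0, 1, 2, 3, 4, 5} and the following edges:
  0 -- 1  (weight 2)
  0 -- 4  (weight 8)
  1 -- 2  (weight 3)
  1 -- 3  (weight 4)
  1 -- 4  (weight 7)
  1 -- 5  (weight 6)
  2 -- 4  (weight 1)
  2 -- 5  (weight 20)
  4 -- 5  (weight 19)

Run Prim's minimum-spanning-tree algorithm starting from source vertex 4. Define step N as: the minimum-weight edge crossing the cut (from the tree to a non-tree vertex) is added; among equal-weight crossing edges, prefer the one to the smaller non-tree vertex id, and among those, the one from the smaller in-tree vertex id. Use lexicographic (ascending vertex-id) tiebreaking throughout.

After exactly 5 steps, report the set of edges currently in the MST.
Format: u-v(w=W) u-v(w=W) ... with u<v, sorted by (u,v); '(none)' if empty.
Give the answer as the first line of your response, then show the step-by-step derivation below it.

0-1(w=2) 1-2(w=3) 1-3(w=4) 1-5(w=6) 2-4(w=1)

step 1: add edge 2-4 (w=1); MST = {2-4(w=1)}
step 2: add edge 1-2 (w=3); MST = {1-2(w=3) 2-4(w=1)}
step 3: add edge 0-1 (w=2); MST = {0-1(w=2) 1-2(w=3) 2-4(w=1)}
step 4: add edge 1-3 (w=4); MST = {0-1(w=2) 1-2(w=3) 1-3(w=4) 2-4(w=1)}
step 5: add edge 1-5 (w=6); MST = {0-1(w=2) 1-2(w=3) 1-3(w=4) 1-5(w=6) 2-4(w=1)}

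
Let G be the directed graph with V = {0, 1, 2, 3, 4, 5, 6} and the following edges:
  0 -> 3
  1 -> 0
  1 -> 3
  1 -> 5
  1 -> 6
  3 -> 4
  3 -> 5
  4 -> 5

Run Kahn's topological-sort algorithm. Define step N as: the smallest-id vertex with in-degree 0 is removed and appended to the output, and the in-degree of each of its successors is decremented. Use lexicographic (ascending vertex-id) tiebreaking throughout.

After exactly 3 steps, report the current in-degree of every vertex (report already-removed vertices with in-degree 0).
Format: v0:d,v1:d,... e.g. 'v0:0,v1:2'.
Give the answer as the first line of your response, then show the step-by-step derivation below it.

v0:0,v1:0,v2:0,v3:0,v4:1,v5:2,v6:0

step 1: output 1; order=[1]; indeg=(0,0,0,1,1,2,0)
step 2: output 0; order=[1,0]; indeg=(0,0,0,0,1,2,0)
step 3: output 2; order=[1,0,2]; indeg=(0,0,0,0,1,2,0)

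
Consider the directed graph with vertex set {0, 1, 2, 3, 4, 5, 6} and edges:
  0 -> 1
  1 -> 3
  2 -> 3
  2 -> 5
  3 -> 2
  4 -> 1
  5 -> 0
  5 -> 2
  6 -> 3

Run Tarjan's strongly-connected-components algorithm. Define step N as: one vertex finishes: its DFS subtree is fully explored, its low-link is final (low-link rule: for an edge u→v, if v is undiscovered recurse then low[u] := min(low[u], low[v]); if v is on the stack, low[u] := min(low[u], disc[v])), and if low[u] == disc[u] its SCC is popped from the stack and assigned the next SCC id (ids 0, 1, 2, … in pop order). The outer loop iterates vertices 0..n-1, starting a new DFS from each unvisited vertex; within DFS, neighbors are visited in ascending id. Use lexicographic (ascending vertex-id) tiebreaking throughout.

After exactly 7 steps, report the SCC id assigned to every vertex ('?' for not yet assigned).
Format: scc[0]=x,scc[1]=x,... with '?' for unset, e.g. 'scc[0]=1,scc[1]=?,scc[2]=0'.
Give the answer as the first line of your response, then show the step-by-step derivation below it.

scc[0]=0,scc[1]=0,scc[2]=0,scc[3]=0,scc[4]=1,scc[5]=0,scc[6]=2

step 1: low=(low[0]=0,low[1]=1,low[2]=2,low[3]=2,low[4]=?,low[5]=0,low[6]=?); scc=(scc[0]=?,scc[1]=?,scc[2]=?,scc[3]=?,scc[4]=?,scc[5]=?,scc[6]=?)
step 2: low=(low[0]=0,low[1]=1,low[2]=0,low[3]=2,low[4]=?,low[5]=0,low[6]=?); scc=(scc[0]=?,scc[1]=?,scc[2]=?,scc[3]=?,scc[4]=?,scc[5]=?,scc[6]=?)
step 3: low=(low[0]=0,low[1]=1,low[2]=0,low[3]=0,low[4]=?,low[5]=0,low[6]=?); scc=(scc[0]=?,scc[1]=?,scc[2]=?,scc[3]=?,scc[4]=?,scc[5]=?,scc[6]=?)
step 4: low=(low[0]=0,low[1]=0,low[2]=0,low[3]=0,low[4]=?,low[5]=0,low[6]=?); scc=(scc[0]=?,scc[1]=?,scc[2]=?,scc[3]=?,scc[4]=?,scc[5]=?,scc[6]=?)
step 5: low=(low[0]=0,low[1]=0,low[2]=0,low[3]=0,low[4]=?,low[5]=0,low[6]=?); scc=(scc[0]=0,scc[1]=0,scc[2]=0,scc[3]=0,scc[4]=?,scc[5]=0,scc[6]=?)
step 6: low=(low[0]=0,low[1]=0,low[2]=0,low[3]=0,low[4]=5,low[5]=0,low[6]=?); scc=(scc[0]=0,scc[1]=0,scc[2]=0,scc[3]=0,scc[4]=1,scc[5]=0,scc[6]=?)
step 7: low=(low[0]=0,low[1]=0,low[2]=0,low[3]=0,low[4]=5,low[5]=0,low[6]=6); scc=(scc[0]=0,scc[1]=0,scc[2]=0,scc[3]=0,scc[4]=1,scc[5]=0,scc[6]=2)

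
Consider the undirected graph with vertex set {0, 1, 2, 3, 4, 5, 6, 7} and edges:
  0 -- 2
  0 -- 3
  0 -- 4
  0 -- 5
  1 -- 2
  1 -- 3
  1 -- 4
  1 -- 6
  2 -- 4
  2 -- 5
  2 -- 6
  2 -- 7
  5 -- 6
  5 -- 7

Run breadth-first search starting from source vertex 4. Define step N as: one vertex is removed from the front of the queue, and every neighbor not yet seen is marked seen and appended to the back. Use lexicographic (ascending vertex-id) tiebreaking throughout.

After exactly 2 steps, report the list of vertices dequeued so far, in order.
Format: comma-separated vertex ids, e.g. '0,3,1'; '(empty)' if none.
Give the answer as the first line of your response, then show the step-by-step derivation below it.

4,0

step 1: dequeue 4; queue=[0,1,2]; order=4
step 2: dequeue 0; queue=[1,2,3,5]; order=4,0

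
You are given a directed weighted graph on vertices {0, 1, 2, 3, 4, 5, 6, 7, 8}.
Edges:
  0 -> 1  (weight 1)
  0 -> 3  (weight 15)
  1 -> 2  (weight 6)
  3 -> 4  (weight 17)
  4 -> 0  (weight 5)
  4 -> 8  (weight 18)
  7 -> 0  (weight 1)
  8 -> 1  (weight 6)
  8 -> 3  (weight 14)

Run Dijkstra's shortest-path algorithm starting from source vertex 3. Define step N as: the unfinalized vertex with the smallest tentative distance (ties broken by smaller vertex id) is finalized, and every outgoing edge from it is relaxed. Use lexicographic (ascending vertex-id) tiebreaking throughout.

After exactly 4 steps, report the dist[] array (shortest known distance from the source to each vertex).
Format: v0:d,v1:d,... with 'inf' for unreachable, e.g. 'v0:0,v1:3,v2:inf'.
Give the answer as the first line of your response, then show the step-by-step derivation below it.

v0:22,v1:23,v2:29,v3:0,v4:17,v5:inf,v6:inf,v7:inf,v8:35

step 1: dist = v0:inf,v1:inf,v2:inf,v3:0,v4:17,v5:inf,v6:inf,v7:inf,v8:inf
step 2: dist = v0:22,v1:inf,v2:inf,v3:0,v4:17,v5:inf,v6:inf,v7:inf,v8:35
step 3: dist = v0:22,v1:23,v2:inf,v3:0,v4:17,v5:inf,v6:inf,v7:inf,v8:35
step 4: dist = v0:22,v1:23,v2:29,v3:0,v4:17,v5:inf,v6:inf,v7:inf,v8:35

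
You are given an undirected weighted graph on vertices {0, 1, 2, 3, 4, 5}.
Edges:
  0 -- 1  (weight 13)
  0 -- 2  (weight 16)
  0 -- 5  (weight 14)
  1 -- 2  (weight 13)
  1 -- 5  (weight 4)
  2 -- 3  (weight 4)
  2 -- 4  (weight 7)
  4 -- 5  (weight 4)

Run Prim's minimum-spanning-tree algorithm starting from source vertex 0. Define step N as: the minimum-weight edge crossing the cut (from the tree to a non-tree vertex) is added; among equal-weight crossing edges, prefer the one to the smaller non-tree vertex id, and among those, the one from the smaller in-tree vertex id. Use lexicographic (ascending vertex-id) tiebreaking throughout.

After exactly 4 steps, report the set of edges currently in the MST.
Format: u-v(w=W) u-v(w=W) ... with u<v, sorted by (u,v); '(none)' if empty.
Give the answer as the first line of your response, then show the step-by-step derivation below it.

0-1(w=13) 1-5(w=4) 2-4(w=7) 4-5(w=4)

step 1: add edge 0-1 (w=13); MST = {0-1(w=13)}
step 2: add edge 1-5 (w=4); MST = {0-1(w=13) 1-5(w=4)}
step 3: add edge 4-5 (w=4); MST = {0-1(w=13) 1-5(w=4) 4-5(w=4)}
step 4: add edge 2-4 (w=7); MST = {0-1(w=13) 1-5(w=4) 2-4(w=7) 4-5(w=4)}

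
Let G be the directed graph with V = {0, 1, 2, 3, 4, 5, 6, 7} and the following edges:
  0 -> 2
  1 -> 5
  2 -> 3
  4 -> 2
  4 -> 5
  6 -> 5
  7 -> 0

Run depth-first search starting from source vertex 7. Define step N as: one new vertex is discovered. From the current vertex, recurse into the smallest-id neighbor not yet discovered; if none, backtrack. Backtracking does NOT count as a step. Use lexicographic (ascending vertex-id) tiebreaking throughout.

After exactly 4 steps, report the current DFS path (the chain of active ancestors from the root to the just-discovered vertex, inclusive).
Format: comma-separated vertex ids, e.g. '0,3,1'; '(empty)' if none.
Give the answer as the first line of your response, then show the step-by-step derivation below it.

7,0,2,3

step 1: discover 7; path=7; order=7
step 2: discover 0; path=7>0; order=7,0
step 3: discover 2; path=7>0>2; order=7,0,2
step 4: discover 3; path=7>0>2>3; order=7,0,2,3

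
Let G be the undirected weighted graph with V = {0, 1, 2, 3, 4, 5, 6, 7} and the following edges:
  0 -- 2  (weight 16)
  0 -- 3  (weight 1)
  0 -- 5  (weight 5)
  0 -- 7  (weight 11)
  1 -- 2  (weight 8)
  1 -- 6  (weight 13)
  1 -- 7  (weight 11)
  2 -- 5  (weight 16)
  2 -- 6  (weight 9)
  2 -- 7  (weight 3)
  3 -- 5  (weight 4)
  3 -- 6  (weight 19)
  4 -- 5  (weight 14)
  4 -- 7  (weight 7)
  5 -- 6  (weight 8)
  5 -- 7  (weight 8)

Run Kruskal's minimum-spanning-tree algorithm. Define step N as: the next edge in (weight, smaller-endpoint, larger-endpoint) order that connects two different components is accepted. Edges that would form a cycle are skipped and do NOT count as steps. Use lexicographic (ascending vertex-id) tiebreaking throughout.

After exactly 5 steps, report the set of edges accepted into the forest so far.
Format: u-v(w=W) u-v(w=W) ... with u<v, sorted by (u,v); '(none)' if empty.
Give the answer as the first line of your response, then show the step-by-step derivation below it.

0-3(w=1) 1-2(w=8) 2-7(w=3) 3-5(w=4) 4-7(w=7)

step 1: add edge 0-3 (w=1); MST = {0-3(w=1)}
step 2: add edge 2-7 (w=3); MST = {0-3(w=1) 2-7(w=3)}
step 3: add edge 3-5 (w=4); MST = {0-3(w=1) 2-7(w=3) 3-5(w=4)}
step 4: add edge 4-7 (w=7); MST = {0-3(w=1) 2-7(w=3) 3-5(w=4) 4-7(w=7)}
step 5: add edge 1-2 (w=8); MST = {0-3(w=1) 1-2(w=8) 2-7(w=3) 3-5(w=4) 4-7(w=7)}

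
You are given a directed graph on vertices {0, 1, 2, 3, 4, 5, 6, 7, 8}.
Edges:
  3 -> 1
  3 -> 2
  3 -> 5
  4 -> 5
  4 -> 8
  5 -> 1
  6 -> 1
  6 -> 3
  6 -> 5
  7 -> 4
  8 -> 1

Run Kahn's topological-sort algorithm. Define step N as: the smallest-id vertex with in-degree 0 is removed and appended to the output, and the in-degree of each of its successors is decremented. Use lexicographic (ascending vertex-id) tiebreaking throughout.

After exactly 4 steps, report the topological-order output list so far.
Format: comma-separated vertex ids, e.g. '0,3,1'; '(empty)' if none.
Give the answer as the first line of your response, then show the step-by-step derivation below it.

0,6,3,2

step 1: output 0; order=[0]; indeg=(0,4,1,1,1,3,0,0,1)
step 2: output 6; order=[0,6]; indeg=(0,3,1,0,1,2,0,0,1)
step 3: output 3; order=[0,6,3]; indeg=(0,2,0,0,1,1,0,0,1)
step 4: output 2; order=[0,6,3,2]; indeg=(0,2,0,0,1,1,0,0,1)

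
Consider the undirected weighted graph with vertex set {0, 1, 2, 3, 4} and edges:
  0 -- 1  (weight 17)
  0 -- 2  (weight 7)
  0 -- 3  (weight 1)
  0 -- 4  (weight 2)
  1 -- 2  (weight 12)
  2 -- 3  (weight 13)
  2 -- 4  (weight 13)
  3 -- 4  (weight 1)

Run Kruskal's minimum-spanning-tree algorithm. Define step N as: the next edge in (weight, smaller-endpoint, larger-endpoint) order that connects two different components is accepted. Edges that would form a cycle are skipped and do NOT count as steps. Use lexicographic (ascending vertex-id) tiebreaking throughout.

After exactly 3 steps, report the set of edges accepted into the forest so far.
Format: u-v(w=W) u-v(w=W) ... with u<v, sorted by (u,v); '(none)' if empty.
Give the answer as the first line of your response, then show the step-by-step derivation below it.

0-2(w=7) 0-3(w=1) 3-4(w=1)

step 1: add edge 0-3 (w=1); MST = {0-3(w=1)}
step 2: add edge 3-4 (w=1); MST = {0-3(w=1) 3-4(w=1)}
step 3: add edge 0-2 (w=7); MST = {0-2(w=7) 0-3(w=1) 3-4(w=1)}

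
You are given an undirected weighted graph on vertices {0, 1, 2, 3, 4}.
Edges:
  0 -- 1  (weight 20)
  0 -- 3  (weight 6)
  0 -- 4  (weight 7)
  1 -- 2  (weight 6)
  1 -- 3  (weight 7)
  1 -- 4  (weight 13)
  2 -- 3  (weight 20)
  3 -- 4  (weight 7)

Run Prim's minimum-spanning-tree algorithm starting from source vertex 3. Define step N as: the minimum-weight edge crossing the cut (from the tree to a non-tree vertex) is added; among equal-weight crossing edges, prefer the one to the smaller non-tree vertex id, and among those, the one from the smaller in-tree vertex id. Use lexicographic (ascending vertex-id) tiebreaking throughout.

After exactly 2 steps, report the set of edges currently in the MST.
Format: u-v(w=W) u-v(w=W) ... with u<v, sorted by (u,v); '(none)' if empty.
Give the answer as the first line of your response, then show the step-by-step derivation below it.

0-3(w=6) 1-3(w=7)

step 1: add edge 0-3 (w=6); MST = {0-3(w=6)}
step 2: add edge 1-3 (w=7); MST = {0-3(w=6) 1-3(w=7)}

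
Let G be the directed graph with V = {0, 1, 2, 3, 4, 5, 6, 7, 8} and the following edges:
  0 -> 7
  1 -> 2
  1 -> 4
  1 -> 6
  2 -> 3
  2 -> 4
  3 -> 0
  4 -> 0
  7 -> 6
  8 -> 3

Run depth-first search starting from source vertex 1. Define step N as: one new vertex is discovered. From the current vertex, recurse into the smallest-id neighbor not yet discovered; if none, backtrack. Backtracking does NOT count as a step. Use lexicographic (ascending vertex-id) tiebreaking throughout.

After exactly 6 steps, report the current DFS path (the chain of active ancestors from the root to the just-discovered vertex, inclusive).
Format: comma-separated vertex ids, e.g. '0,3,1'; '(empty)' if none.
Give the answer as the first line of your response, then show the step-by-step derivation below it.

1,2,3,0,7,6

step 1: discover 1; path=1; order=1
step 2: discover 2; path=1>2; order=1,2
step 3: discover 3; path=1>2>3; order=1,2,3
step 4: discover 0; path=1>2>3>0; order=1,2,3,0
step 5: discover 7; path=1>2>3>0>7; order=1,2,3,0,7
step 6: discover 6; path=1>2>3>0>7>6; order=1,2,3,0,7,6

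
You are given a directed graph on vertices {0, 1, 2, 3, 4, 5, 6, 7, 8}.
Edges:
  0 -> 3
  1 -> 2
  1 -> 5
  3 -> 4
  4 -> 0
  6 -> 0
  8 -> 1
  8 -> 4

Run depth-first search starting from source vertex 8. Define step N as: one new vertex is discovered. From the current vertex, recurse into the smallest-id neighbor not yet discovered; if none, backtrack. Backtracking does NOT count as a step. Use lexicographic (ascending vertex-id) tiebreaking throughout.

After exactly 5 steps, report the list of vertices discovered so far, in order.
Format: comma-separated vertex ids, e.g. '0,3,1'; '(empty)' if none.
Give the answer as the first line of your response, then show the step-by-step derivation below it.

8,1,2,5,4

step 1: discover 8; path=8; order=8
step 2: discover 1; path=8>1; order=8,1
step 3: discover 2; path=8>1>2; order=8,1,2
step 4: discover 5; path=8>1>5; order=8,1,2,5
step 5: discover 4; path=8>4; order=8,1,2,5,4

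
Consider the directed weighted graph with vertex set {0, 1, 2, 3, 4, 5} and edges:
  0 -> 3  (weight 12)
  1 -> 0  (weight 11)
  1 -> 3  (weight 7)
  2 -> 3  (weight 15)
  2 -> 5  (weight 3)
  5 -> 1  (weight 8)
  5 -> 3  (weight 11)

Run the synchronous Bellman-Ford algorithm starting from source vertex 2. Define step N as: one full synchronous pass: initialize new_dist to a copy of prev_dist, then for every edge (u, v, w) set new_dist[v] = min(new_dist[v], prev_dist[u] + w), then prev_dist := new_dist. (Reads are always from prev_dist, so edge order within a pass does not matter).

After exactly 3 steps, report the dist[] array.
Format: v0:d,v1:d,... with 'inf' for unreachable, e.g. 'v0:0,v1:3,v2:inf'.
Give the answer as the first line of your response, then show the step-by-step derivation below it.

v0:22,v1:11,v2:0,v3:14,v4:inf,v5:3

step 1: dist = v0:inf,v1:inf,v2:0,v3:15,v4:inf,v5:3
step 2: dist = v0:inf,v1:11,v2:0,v3:14,v4:inf,v5:3
step 3: dist = v0:22,v1:11,v2:0,v3:14,v4:inf,v5:3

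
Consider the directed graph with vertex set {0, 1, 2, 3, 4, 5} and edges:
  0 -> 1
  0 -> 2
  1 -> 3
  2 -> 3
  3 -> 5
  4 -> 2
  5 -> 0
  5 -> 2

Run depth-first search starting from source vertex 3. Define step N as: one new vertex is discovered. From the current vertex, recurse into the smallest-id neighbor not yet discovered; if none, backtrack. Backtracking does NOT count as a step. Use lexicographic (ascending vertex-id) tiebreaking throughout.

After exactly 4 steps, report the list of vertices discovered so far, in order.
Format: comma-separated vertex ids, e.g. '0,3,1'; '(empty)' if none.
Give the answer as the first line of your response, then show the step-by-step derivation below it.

3,5,0,1

step 1: discover 3; path=3; order=3
step 2: discover 5; path=3>5; order=3,5
step 3: discover 0; path=3>5>0; order=3,5,0
step 4: discover 1; path=3>5>0>1; order=3,5,0,1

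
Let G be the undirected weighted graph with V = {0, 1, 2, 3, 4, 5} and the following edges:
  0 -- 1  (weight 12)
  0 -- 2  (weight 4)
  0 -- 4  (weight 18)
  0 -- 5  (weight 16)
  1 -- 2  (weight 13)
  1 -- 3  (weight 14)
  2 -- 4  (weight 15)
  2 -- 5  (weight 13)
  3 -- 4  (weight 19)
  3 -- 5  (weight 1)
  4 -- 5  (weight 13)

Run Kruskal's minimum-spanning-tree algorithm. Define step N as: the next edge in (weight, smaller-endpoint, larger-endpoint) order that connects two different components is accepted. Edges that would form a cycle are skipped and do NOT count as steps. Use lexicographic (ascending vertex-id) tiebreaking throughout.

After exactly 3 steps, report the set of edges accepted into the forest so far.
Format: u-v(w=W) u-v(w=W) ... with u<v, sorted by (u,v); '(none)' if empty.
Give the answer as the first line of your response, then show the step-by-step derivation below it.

0-1(w=12) 0-2(w=4) 3-5(w=1)

step 1: add edge 3-5 (w=1); MST = {3-5(w=1)}
step 2: add edge 0-2 (w=4); MST = {0-2(w=4) 3-5(w=1)}
step 3: add edge 0-1 (w=12); MST = {0-1(w=12) 0-2(w=4) 3-5(w=1)}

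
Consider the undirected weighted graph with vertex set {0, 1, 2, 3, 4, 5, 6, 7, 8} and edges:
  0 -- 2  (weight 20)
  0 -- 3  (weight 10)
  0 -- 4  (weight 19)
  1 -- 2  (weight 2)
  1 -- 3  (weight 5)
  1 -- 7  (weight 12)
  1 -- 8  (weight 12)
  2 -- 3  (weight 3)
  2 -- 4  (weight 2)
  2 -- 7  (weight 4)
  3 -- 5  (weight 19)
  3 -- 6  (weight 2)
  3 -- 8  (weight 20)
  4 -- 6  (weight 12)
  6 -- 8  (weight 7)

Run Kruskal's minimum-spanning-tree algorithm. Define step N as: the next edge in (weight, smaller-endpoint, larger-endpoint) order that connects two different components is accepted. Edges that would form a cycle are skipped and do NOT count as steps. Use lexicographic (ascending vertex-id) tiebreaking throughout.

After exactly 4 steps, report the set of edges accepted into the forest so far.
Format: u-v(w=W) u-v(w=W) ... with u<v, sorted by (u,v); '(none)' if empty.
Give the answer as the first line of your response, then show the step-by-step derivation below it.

1-2(w=2) 2-3(w=3) 2-4(w=2) 3-6(w=2)

step 1: add edge 1-2 (w=2); MST = {1-2(w=2)}
step 2: add edge 2-4 (w=2); MST = {1-2(w=2) 2-4(w=2)}
step 3: add edge 3-6 (w=2); MST = {1-2(w=2) 2-4(w=2) 3-6(w=2)}
step 4: add edge 2-3 (w=3); MST = {1-2(w=2) 2-3(w=3) 2-4(w=2) 3-6(w=2)}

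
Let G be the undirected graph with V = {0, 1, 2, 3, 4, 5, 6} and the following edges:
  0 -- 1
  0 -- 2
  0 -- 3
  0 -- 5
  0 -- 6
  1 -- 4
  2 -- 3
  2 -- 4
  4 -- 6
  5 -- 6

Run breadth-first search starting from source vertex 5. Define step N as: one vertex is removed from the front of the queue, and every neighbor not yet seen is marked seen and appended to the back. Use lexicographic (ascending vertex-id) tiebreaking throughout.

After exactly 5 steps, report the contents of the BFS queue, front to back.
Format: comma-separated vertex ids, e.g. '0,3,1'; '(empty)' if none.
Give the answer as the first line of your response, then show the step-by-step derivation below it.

3,4

step 1: dequeue 5; queue=[0,6]; order=5
step 2: dequeue 0; queue=[6,1,2,3]; order=5,0
step 3: dequeue 6; queue=[1,2,3,4]; order=5,0,6
step 4: dequeue 1; queue=[2,3,4]; order=5,0,6,1
step 5: dequeue 2; queue=[3,4]; order=5,0,6,1,2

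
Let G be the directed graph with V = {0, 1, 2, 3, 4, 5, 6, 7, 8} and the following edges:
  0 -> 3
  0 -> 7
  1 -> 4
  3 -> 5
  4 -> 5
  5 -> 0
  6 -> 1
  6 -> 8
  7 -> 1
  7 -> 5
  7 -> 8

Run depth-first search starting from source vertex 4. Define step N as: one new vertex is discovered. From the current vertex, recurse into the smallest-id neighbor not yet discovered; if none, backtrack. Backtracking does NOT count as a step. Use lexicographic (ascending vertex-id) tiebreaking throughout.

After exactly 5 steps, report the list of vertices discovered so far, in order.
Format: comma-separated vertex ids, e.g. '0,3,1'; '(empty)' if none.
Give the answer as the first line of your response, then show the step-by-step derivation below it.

4,5,0,3,7

step 1: discover 4; path=4; order=4
step 2: discover 5; path=4>5; order=4,5
step 3: discover 0; path=4>5>0; order=4,5,0
step 4: discover 3; path=4>5>0>3; order=4,5,0,3
step 5: discover 7; path=4>5>0>7; order=4,5,0,3,7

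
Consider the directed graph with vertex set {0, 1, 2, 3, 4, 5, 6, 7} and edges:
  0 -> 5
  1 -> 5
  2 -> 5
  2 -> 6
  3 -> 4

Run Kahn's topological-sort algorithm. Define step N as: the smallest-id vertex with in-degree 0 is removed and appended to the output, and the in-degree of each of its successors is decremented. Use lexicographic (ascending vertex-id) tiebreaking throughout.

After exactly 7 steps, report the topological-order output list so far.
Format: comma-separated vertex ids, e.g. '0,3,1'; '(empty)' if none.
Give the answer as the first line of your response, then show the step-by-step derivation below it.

0,1,2,3,4,5,6

step 1: output 0; order=[0]; indeg=(0,0,0,0,1,2,1,0)
step 2: output 1; order=[0,1]; indeg=(0,0,0,0,1,1,1,0)
step 3: output 2; order=[0,1,2]; indeg=(0,0,0,0,1,0,0,0)
step 4: output 3; order=[0,1,2,3]; indeg=(0,0,0,0,0,0,0,0)
step 5: output 4; order=[0,1,2,3,4]; indeg=(0,0,0,0,0,0,0,0)
step 6: output 5; order=[0,1,2,3,4,5]; indeg=(0,0,0,0,0,0,0,0)
step 7: output 6; order=[0,1,2,3,4,5,6]; indeg=(0,0,0,0,0,0,0,0)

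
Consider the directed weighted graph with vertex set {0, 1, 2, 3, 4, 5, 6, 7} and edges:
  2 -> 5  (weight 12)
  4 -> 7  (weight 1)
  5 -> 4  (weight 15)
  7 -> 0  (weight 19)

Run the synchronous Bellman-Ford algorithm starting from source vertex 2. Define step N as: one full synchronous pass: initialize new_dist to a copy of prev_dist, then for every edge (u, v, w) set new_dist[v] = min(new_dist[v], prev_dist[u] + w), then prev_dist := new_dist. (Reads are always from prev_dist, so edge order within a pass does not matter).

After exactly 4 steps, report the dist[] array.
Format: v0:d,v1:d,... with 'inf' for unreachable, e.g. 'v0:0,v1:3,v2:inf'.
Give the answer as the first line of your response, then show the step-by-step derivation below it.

v0:47,v1:inf,v2:0,v3:inf,v4:27,v5:12,v6:inf,v7:28

step 1: dist = v0:inf,v1:inf,v2:0,v3:inf,v4:inf,v5:12,v6:inf,v7:inf
step 2: dist = v0:inf,v1:inf,v2:0,v3:inf,v4:27,v5:12,v6:inf,v7:inf
step 3: dist = v0:inf,v1:inf,v2:0,v3:inf,v4:27,v5:12,v6:inf,v7:28
step 4: dist = v0:47,v1:inf,v2:0,v3:inf,v4:27,v5:12,v6:inf,v7:28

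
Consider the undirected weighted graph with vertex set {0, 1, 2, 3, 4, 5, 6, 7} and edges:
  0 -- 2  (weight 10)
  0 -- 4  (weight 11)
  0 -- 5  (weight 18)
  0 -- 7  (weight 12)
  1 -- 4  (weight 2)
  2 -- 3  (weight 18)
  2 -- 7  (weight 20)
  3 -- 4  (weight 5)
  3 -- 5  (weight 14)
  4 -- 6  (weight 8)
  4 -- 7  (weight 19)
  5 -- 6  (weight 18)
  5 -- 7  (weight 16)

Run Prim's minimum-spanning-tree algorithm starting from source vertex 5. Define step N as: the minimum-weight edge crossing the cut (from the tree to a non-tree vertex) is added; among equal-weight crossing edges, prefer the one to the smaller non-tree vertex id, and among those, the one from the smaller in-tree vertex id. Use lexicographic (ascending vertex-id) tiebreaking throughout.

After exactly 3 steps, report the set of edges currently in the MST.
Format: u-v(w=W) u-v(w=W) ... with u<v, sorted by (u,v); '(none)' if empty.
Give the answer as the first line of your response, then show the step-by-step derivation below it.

1-4(w=2) 3-4(w=5) 3-5(w=14)

step 1: add edge 3-5 (w=14); MST = {3-5(w=14)}
step 2: add edge 3-4 (w=5); MST = {3-4(w=5) 3-5(w=14)}
step 3: add edge 1-4 (w=2); MST = {1-4(w=2) 3-4(w=5) 3-5(w=14)}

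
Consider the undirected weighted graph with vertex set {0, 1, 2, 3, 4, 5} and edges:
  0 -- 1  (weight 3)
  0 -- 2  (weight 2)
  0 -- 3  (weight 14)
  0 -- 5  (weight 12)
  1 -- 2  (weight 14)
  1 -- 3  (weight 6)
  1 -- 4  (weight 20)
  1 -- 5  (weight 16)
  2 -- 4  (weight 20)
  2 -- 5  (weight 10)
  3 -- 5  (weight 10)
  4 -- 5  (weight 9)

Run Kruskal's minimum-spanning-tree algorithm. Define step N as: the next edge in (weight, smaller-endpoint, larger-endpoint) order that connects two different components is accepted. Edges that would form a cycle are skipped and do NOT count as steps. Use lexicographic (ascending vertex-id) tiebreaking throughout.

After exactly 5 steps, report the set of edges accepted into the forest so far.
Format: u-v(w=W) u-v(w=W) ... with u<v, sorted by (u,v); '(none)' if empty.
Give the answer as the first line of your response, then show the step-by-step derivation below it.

0-1(w=3) 0-2(w=2) 1-3(w=6) 2-5(w=10) 4-5(w=9)

step 1: add edge 0-2 (w=2); MST = {0-2(w=2)}
step 2: add edge 0-1 (w=3); MST = {0-1(w=3) 0-2(w=2)}
step 3: add edge 1-3 (w=6); MST = {0-1(w=3) 0-2(w=2) 1-3(w=6)}
step 4: add edge 4-5 (w=9); MST = {0-1(w=3) 0-2(w=2) 1-3(w=6) 4-5(w=9)}
step 5: add edge 2-5 (w=10); MST = {0-1(w=3) 0-2(w=2) 1-3(w=6) 2-5(w=10) 4-5(w=9)}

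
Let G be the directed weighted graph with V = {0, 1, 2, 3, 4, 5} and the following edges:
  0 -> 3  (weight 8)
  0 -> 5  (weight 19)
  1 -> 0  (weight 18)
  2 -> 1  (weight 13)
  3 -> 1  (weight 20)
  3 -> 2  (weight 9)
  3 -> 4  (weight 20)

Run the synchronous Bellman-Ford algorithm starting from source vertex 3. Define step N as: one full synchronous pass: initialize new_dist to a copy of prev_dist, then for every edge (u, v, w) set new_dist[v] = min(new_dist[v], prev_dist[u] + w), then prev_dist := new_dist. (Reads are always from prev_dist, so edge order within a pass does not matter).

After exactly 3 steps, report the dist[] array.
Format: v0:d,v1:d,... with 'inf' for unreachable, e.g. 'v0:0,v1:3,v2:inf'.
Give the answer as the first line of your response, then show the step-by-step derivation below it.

v0:38,v1:20,v2:9,v3:0,v4:20,v5:57

step 1: dist = v0:inf,v1:20,v2:9,v3:0,v4:20,v5:inf
step 2: dist = v0:38,v1:20,v2:9,v3:0,v4:20,v5:inf
step 3: dist = v0:38,v1:20,v2:9,v3:0,v4:20,v5:57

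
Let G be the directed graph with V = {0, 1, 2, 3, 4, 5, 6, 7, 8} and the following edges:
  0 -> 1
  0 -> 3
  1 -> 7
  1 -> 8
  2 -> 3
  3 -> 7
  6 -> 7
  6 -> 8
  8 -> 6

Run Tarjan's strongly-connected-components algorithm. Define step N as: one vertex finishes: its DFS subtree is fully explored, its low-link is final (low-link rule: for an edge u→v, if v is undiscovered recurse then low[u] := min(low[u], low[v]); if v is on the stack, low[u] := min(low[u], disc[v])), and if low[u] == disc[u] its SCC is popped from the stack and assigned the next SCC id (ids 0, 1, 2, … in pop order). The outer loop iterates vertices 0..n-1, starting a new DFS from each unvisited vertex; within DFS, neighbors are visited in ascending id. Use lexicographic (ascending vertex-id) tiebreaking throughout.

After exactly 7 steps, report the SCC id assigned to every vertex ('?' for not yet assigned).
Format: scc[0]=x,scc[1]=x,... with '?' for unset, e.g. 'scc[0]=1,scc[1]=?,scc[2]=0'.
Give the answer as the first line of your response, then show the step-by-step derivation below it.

scc[0]=4,scc[1]=2,scc[2]=5,scc[3]=3,scc[4]=?,scc[5]=?,scc[6]=1,scc[7]=0,scc[8]=1

step 1: low=(low[0]=0,low[1]=1,low[2]=?,low[3]=?,low[4]=?,low[5]=?,low[6]=?,low[7]=2,low[8]=?); scc=(scc[0]=?,scc[1]=?,scc[2]=?,scc[3]=?,scc[4]=?,scc[5]=?,scc[6]=?,scc[7]=0,scc[8]=?)
step 2: low=(low[0]=0,low[1]=1,low[2]=?,low[3]=?,low[4]=?,low[5]=?,low[6]=3,low[7]=2,low[8]=3); scc=(scc[0]=?,scc[1]=?,scc[2]=?,scc[3]=?,scc[4]=?,scc[5]=?,scc[6]=?,scc[7]=0,scc[8]=?)
step 3: low=(low[0]=0,low[1]=1,low[2]=?,low[3]=?,low[4]=?,low[5]=?,low[6]=3,low[7]=2,low[8]=3); scc=(scc[0]=?,scc[1]=?,scc[2]=?,scc[3]=?,scc[4]=?,scc[5]=?,scc[6]=1,scc[7]=0,scc[8]=1)
step 4: low=(low[0]=0,low[1]=1,low[2]=?,low[3]=?,low[4]=?,low[5]=?,low[6]=3,low[7]=2,low[8]=3); scc=(scc[0]=?,scc[1]=2,scc[2]=?,scc[3]=?,scc[4]=?,scc[5]=?,scc[6]=1,scc[7]=0,scc[8]=1)
step 5: low=(low[0]=0,low[1]=1,low[2]=?,low[3]=5,low[4]=?,low[5]=?,low[6]=3,low[7]=2,low[8]=3); scc=(scc[0]=?,scc[1]=2,scc[2]=?,scc[3]=3,scc[4]=?,scc[5]=?,scc[6]=1,scc[7]=0,scc[8]=1)
step 6: low=(low[0]=0,low[1]=1,low[2]=?,low[3]=5,low[4]=?,low[5]=?,low[6]=3,low[7]=2,low[8]=3); scc=(scc[0]=4,scc[1]=2,scc[2]=?,scc[3]=3,scc[4]=?,scc[5]=?,scc[6]=1,scc[7]=0,scc[8]=1)
step 7: low=(low[0]=0,low[1]=1,low[2]=6,low[3]=5,low[4]=?,low[5]=?,low[6]=3,low[7]=2,low[8]=3); scc=(scc[0]=4,scc[1]=2,scc[2]=5,scc[3]=3,scc[4]=?,scc[5]=?,scc[6]=1,scc[7]=0,scc[8]=1)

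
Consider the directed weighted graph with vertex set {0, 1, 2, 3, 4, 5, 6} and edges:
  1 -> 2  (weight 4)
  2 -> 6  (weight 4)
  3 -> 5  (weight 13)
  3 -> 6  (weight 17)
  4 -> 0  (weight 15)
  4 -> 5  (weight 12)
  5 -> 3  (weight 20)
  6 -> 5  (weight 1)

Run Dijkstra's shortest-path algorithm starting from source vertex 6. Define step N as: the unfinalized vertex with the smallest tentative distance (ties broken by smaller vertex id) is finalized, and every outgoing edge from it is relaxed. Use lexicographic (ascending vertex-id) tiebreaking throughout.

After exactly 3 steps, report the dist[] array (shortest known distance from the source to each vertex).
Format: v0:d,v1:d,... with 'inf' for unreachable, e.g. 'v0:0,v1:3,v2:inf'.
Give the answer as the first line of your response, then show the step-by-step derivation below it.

v0:inf,v1:inf,v2:inf,v3:21,v4:inf,v5:1,v6:0

step 1: dist = v0:inf,v1:inf,v2:inf,v3:inf,v4:inf,v5:1,v6:0
step 2: dist = v0:inf,v1:inf,v2:inf,v3:21,v4:inf,v5:1,v6:0
step 3: dist = v0:inf,v1:inf,v2:inf,v3:21,v4:inf,v5:1,v6:0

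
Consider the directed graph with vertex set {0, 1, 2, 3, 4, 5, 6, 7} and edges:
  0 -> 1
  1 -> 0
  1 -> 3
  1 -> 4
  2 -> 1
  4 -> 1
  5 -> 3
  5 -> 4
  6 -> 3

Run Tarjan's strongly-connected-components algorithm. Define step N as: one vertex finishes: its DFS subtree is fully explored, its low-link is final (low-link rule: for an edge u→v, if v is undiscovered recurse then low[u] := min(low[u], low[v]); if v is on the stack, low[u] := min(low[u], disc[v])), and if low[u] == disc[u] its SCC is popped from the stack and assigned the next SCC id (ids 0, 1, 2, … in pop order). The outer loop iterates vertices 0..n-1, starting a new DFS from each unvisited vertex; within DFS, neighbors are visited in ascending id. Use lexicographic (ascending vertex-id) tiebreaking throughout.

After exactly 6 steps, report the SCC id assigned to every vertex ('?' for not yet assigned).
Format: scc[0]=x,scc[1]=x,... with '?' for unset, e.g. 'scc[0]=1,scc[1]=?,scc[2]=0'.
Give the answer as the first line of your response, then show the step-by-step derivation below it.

scc[0]=1,scc[1]=1,scc[2]=2,scc[3]=0,scc[4]=1,scc[5]=3,scc[6]=?,scc[7]=?

step 1: low=(low[0]=0,low[1]=0,low[2]=?,low[3]=2,low[4]=?,low[5]=?,low[6]=?,low[7]=?); scc=(scc[0]=?,scc[1]=?,scc[2]=?,scc[3]=0,scc[4]=?,scc[5]=?,scc[6]=?,scc[7]=?)
step 2: low=(low[0]=0,low[1]=0,low[2]=?,low[3]=2,low[4]=1,low[5]=?,low[6]=?,low[7]=?); scc=(scc[0]=?,scc[1]=?,scc[2]=?,scc[3]=0,scc[4]=?,scc[5]=?,scc[6]=?,scc[7]=?)
step 3: low=(low[0]=0,low[1]=0,low[2]=?,low[3]=2,low[4]=1,low[5]=?,low[6]=?,low[7]=?); scc=(scc[0]=?,scc[1]=?,scc[2]=?,scc[3]=0,scc[4]=?,scc[5]=?,scc[6]=?,scc[7]=?)
step 4: low=(low[0]=0,low[1]=0,low[2]=?,low[3]=2,low[4]=1,low[5]=?,low[6]=?,low[7]=?); scc=(scc[0]=1,scc[1]=1,scc[2]=?,scc[3]=0,scc[4]=1,scc[5]=?,scc[6]=?,scc[7]=?)
step 5: low=(low[0]=0,low[1]=0,low[2]=4,low[3]=2,low[4]=1,low[5]=?,low[6]=?,low[7]=?); scc=(scc[0]=1,scc[1]=1,scc[2]=2,scc[3]=0,scc[4]=1,scc[5]=?,scc[6]=?,scc[7]=?)
step 6: low=(low[0]=0,low[1]=0,low[2]=4,low[3]=2,low[4]=1,low[5]=5,low[6]=?,low[7]=?); scc=(scc[0]=1,scc[1]=1,scc[2]=2,scc[3]=0,scc[4]=1,scc[5]=3,scc[6]=?,scc[7]=?)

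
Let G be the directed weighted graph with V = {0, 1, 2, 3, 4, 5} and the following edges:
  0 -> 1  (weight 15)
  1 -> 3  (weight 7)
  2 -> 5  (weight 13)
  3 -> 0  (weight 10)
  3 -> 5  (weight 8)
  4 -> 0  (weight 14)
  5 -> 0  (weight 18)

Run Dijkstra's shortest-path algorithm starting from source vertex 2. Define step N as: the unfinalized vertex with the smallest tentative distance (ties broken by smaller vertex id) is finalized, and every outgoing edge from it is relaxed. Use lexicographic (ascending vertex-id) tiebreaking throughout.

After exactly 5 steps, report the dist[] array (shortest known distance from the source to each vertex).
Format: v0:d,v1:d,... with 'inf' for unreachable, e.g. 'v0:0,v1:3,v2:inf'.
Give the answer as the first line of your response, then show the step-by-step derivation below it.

v0:31,v1:46,v2:0,v3:53,v4:inf,v5:13

step 1: dist = v0:inf,v1:inf,v2:0,v3:inf,v4:inf,v5:13
step 2: dist = v0:31,v1:inf,v2:0,v3:inf,v4:inf,v5:13
step 3: dist = v0:31,v1:46,v2:0,v3:inf,v4:inf,v5:13
step 4: dist = v0:31,v1:46,v2:0,v3:53,v4:inf,v5:13
step 5: dist = v0:31,v1:46,v2:0,v3:53,v4:inf,v5:13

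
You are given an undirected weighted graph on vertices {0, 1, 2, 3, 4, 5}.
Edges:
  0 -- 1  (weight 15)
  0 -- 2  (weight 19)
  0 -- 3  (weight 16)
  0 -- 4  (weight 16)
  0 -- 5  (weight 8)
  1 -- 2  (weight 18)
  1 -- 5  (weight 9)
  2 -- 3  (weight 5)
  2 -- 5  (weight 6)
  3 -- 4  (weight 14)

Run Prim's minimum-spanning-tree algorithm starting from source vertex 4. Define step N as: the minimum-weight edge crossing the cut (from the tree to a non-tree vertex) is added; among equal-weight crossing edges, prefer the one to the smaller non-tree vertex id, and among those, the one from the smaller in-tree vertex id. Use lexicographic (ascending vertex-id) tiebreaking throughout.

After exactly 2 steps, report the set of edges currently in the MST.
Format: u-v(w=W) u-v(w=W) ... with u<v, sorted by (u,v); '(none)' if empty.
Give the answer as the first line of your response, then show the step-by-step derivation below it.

2-3(w=5) 3-4(w=14)

step 1: add edge 3-4 (w=14); MST = {3-4(w=14)}
step 2: add edge 2-3 (w=5); MST = {2-3(w=5) 3-4(w=14)}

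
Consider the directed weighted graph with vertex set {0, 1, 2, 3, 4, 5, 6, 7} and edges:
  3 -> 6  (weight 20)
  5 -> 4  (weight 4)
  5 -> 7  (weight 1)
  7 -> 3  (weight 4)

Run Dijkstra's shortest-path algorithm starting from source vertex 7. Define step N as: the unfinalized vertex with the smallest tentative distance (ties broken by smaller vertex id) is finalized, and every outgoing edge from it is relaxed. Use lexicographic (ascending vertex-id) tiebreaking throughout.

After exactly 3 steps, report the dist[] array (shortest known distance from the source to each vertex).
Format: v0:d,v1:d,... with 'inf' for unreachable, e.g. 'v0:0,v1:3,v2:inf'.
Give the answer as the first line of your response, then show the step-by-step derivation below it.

v0:inf,v1:inf,v2:inf,v3:4,v4:inf,v5:inf,v6:24,v7:0

step 1: dist = v0:inf,v1:inf,v2:inf,v3:4,v4:inf,v5:inf,v6:inf,v7:0
step 2: dist = v0:inf,v1:inf,v2:inf,v3:4,v4:inf,v5:inf,v6:24,v7:0
step 3: dist = v0:inf,v1:inf,v2:inf,v3:4,v4:inf,v5:inf,v6:24,v7:0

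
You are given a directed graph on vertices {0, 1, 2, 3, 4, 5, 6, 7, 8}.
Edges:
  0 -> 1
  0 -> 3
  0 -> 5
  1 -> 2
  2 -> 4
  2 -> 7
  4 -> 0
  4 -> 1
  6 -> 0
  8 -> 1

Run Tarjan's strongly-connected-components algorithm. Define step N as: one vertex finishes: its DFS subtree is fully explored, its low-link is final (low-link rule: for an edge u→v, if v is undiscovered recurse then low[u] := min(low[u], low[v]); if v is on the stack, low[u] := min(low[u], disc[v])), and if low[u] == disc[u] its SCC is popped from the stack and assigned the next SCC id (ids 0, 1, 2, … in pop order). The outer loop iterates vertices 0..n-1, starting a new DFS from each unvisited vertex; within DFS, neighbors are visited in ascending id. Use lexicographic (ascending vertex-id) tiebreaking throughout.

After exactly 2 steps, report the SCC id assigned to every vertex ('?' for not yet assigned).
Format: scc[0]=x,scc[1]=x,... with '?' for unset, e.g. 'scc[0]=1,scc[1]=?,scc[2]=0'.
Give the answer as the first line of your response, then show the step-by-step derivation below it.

scc[0]=?,scc[1]=?,scc[2]=?,scc[3]=?,scc[4]=?,scc[5]=?,scc[6]=?,scc[7]=0,scc[8]=?

step 1: low=(low[0]=0,low[1]=1,low[2]=2,low[3]=?,low[4]=0,low[5]=?,low[6]=?,low[7]=?,low[8]=?); scc=(scc[0]=?,scc[1]=?,scc[2]=?,scc[3]=?,scc[4]=?,scc[5]=?,scc[6]=?,scc[7]=?,scc[8]=?)
step 2: low=(low[0]=0,low[1]=1,low[2]=0,low[3]=?,low[4]=0,low[5]=?,low[6]=?,low[7]=4,low[8]=?); scc=(scc[0]=?,scc[1]=?,scc[2]=?,scc[3]=?,scc[4]=?,scc[5]=?,scc[6]=?,scc[7]=0,scc[8]=?)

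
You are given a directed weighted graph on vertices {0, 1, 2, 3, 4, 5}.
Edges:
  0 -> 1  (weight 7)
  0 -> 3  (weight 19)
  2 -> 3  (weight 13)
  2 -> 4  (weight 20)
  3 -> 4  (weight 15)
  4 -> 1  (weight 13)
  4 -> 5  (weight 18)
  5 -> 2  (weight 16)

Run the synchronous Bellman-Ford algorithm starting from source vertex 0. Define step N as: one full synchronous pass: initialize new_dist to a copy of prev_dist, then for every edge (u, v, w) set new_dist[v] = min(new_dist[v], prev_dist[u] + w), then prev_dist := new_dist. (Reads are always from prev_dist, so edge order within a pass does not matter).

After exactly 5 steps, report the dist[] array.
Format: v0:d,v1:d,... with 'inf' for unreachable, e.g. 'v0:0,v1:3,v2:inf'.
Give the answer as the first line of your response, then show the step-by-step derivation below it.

v0:0,v1:7,v2:68,v3:19,v4:34,v5:52

step 1: dist = v0:0,v1:7,v2:inf,v3:19,v4:inf,v5:inf
step 2: dist = v0:0,v1:7,v2:inf,v3:19,v4:34,v5:inf
step 3: dist = v0:0,v1:7,v2:inf,v3:19,v4:34,v5:52
step 4: dist = v0:0,v1:7,v2:68,v3:19,v4:34,v5:52
step 5: dist = v0:0,v1:7,v2:68,v3:19,v4:34,v5:52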